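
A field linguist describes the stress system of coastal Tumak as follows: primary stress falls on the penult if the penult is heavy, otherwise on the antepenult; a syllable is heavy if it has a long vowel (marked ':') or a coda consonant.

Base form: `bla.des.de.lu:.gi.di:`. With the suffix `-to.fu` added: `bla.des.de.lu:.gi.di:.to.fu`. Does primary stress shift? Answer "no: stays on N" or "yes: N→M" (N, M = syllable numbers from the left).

Base `bla.des.de.lu:.gi.di:` (6 syllables):
  Weights: 4 lu: H, 5 gi L, 6 di: H.
  The penult (syllable 5, gi) is light, so stress falls on the antepenult (syllable 4, lu:).
  → primary stress on syllable 4.
Suffixed `bla.des.de.lu:.gi.di:.to.fu` (8 syllables):
  Weights: 6 di: H, 7 to L, 8 fu L.
  The penult (syllable 7, to) is light, so stress falls on the antepenult (syllable 6, di:).
  → primary stress on syllable 6.

yes: 4→6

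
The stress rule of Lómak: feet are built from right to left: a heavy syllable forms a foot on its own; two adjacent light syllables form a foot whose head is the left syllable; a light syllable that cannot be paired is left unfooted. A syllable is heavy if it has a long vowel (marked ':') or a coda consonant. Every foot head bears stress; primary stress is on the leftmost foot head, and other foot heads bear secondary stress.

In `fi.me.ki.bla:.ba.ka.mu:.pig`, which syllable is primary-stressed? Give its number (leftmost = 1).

Weights: 1 fi L, 2 me L, 3 ki L, 4 bla: H, 5 ba L, 6 ka L, 7 mu: H, 8 pig H.
Parse right to left (heavy = foot alone; LL = one foot; stranded L unfooted): fi (ˈme.ki) (ˈbla:) (ˈba.ka) (ˈmu:) (ˈpig).
Foot heads: 2, 4, 5, 7, 8.
Primary stress on the leftmost head = syllable 2.
Primary stress: syllable 2 → fi.ˈme.ki.bla:.ba.ka.mu:.pig.

2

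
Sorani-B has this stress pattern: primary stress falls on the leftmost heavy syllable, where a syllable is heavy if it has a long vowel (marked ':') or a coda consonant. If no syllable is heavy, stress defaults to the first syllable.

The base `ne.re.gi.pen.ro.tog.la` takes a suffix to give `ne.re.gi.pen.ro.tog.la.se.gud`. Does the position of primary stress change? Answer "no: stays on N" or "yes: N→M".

no: stays on 4

Base `ne.re.gi.pen.ro.tog.la` (7 syllables):
  Weights: 1 ne L, 2 re L, 3 gi L, 4 pen H, 5 ro L, 6 tog H, 7 la L.
  Heavy syllables in the domain: 4, 6. The leftmost is syllable 4 (pen).
  → primary stress on syllable 4.
Suffixed `ne.re.gi.pen.ro.tog.la.se.gud` (9 syllables):
  Weights: 1 ne L, 2 re L, 3 gi L, 4 pen H, 5 ro L, 6 tog H, 7 la L, 8 se L, 9 gud H.
  Heavy syllables in the domain: 4, 6, 9. The leftmost is syllable 4 (pen).
  → primary stress on syllable 4.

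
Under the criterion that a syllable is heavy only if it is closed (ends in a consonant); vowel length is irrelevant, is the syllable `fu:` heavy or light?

`fu:`: long vowel, open (no coda). Open (no coda) → light.

light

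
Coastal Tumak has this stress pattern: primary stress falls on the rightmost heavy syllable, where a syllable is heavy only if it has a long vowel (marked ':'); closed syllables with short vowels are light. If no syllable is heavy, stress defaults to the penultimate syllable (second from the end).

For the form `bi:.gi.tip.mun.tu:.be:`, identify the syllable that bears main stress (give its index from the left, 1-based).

Weights: 1 bi: H, 2 gi L, 3 tip L, 4 mun L, 5 tu: H, 6 be: H.
Heavy syllables in the domain: 1, 5, 6. The rightmost is syllable 6 (be:).
Primary stress: syllable 6 → bi:.gi.tip.mun.tu:.ˈbe:.

6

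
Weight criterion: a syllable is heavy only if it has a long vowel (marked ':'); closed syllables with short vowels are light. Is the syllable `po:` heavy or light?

heavy

`po:`: long vowel, open (no coda). Long vowel → heavy.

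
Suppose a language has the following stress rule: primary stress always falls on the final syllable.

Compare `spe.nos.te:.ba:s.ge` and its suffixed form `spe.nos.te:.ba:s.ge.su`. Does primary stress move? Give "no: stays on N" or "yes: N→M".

Base `spe.nos.te:.ba:s.ge` (5 syllables):
  The word has 5 syllables; the final syllable is syllable 5 (ge).
  → primary stress on syllable 5.
Suffixed `spe.nos.te:.ba:s.ge.su` (6 syllables):
  The word has 6 syllables; the final syllable is syllable 6 (su).
  → primary stress on syllable 6.

yes: 5→6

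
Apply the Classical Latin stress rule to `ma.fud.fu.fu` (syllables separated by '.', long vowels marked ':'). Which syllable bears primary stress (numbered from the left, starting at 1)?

2

Classical Latin: stress the penult if heavy (long vowel or closed), else the antepenult.
Weights: 2 fud H, 3 fu L, 4 fu L.
The penult (syllable 3, fu) is light, so stress falls on the antepenult (syllable 2, fud).
Stress on syllable 2: ma.ˈfud.fu.fu.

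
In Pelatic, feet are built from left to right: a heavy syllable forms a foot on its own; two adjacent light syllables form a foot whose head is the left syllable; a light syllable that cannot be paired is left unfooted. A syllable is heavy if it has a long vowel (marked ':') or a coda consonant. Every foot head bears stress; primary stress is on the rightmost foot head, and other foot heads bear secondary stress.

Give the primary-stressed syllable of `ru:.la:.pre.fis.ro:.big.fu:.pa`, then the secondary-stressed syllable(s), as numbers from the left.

primary 7, secondary 1, 2, 4, 5, 6

Weights: 1 ru: H, 2 la: H, 3 pre L, 4 fis H, 5 ro: H, 6 big H, 7 fu: H, 8 pa L.
Parse left to right (heavy = foot alone; LL = one foot; stranded L unfooted): (ˈru:) (ˈla:) pre (ˈfis) (ˈro:) (ˈbig) (ˈfu:) pa.
Foot heads: 1, 2, 4, 5, 6, 7.
Primary stress on the rightmost head = syllable 7.
Secondary stress on 1, 2, 4, 5, 6: ˌru:.ˌla:.pre.ˌfis.ˌro:.ˌbig.ˈfu:.pa.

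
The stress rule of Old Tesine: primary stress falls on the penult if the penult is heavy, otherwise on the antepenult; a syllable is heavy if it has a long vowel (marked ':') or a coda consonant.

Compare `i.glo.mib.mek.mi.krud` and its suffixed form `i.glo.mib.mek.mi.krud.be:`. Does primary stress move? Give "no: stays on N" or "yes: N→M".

Base `i.glo.mib.mek.mi.krud` (6 syllables):
  Weights: 4 mek H, 5 mi L, 6 krud H.
  The penult (syllable 5, mi) is light, so stress falls on the antepenult (syllable 4, mek).
  → primary stress on syllable 4.
Suffixed `i.glo.mib.mek.mi.krud.be:` (7 syllables):
  Weights: 5 mi L, 6 krud H, 7 be: H.
  The penult (syllable 6, krud) is heavy, so it takes stress.
  → primary stress on syllable 6.

yes: 4→6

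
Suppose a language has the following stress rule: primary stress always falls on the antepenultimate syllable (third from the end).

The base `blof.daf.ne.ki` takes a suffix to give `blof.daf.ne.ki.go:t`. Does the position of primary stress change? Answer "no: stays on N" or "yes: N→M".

yes: 2→3

Base `blof.daf.ne.ki` (4 syllables):
  The word has 4 syllables; the antepenultimate syllable (third from the end) is syllable 2 (daf).
  → primary stress on syllable 2.
Suffixed `blof.daf.ne.ki.go:t` (5 syllables):
  The word has 5 syllables; the antepenultimate syllable (third from the end) is syllable 3 (ne).
  → primary stress on syllable 3.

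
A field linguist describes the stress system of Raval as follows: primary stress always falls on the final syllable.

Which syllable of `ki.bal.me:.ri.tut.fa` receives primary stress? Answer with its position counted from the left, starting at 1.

6

The word has 6 syllables; the final syllable is syllable 6 (fa).
Primary stress: syllable 6 → ki.bal.me:.ri.tut.ˈfa.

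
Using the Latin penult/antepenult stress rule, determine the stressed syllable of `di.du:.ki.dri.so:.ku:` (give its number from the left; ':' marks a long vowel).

5

Classical Latin: stress the penult if heavy (long vowel or closed), else the antepenult.
Weights: 4 dri L, 5 so: H, 6 ku: H.
The penult (syllable 5, so:) is heavy, so it takes stress.
Stress on syllable 5: di.du:.ki.dri.ˈso:.ku:.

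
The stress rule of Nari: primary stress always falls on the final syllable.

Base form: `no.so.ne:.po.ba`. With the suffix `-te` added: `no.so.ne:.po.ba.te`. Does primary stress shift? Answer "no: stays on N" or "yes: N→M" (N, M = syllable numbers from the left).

yes: 5→6

Base `no.so.ne:.po.ba` (5 syllables):
  The word has 5 syllables; the final syllable is syllable 5 (ba).
  → primary stress on syllable 5.
Suffixed `no.so.ne:.po.ba.te` (6 syllables):
  The word has 6 syllables; the final syllable is syllable 6 (te).
  → primary stress on syllable 6.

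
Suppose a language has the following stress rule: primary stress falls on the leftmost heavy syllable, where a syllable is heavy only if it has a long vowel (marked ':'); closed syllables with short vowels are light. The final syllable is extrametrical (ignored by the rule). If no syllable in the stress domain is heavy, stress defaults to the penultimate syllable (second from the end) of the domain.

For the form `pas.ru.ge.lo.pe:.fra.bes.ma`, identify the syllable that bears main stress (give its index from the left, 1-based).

The final syllable (8, ma) is extrametrical; the stress domain is syllables 1–7.
Weights: 1 pas L, 2 ru L, 3 ge L, 4 lo L, 5 pe: H, 6 fra L, 7 bes L.
Heavy syllables in the domain: 5. The leftmost is syllable 5 (pe:).
Primary stress: syllable 5 → pas.ru.ge.lo.ˈpe:.fra.bes.ma.

5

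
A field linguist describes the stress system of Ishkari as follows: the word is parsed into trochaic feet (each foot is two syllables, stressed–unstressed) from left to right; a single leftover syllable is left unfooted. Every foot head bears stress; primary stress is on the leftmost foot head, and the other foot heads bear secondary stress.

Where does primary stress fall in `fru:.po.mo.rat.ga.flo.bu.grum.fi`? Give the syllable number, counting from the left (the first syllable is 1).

Parse left to right into trochaic (ˈσσ) feet: (ˈfru:.po) (ˈmo.rat) (ˈga.flo) (ˈbu.grum) fi. Syllable 9 is left unfooted.
Foot heads (stressed positions): 1, 3, 5, 7.
End Rule Leftmost: primary stress on the leftmost head = syllable 1.
Primary stress: syllable 1 → ˈfru:.po.mo.rat.ga.flo.bu.grum.fi.

1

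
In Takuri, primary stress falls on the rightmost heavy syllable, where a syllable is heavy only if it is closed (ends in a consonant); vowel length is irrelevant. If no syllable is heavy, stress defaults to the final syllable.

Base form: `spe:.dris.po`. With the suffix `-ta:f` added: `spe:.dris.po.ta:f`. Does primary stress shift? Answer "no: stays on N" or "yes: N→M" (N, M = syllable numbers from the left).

yes: 2→4

Base `spe:.dris.po` (3 syllables):
  Weights: 1 spe: L, 2 dris H, 3 po L.
  Heavy syllables in the domain: 2. The rightmost is syllable 2 (dris).
  → primary stress on syllable 2.
Suffixed `spe:.dris.po.ta:f` (4 syllables):
  Weights: 1 spe: L, 2 dris H, 3 po L, 4 ta:f H.
  Heavy syllables in the domain: 2, 4. The rightmost is syllable 4 (ta:f).
  → primary stress on syllable 4.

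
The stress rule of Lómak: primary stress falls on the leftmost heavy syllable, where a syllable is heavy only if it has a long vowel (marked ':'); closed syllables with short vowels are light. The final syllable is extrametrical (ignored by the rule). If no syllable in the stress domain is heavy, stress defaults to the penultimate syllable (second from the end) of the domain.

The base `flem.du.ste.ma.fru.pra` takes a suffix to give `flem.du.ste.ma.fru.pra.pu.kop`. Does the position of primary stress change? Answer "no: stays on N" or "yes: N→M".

yes: 4→6

Base `flem.du.ste.ma.fru.pra` (6 syllables):
  The final syllable (6, pra) is extrametrical; the stress domain is syllables 1–5.
  Weights: 1 flem L, 2 du L, 3 ste L, 4 ma L, 5 fru L.
  No heavy syllable in the domain; default to the penultimate syllable (second from the end) of the domain = syllable 4.
  → primary stress on syllable 4.
Suffixed `flem.du.ste.ma.fru.pra.pu.kop` (8 syllables):
  The final syllable (8, kop) is extrametrical; the stress domain is syllables 1–7.
  Weights: 1 flem L, 2 du L, 3 ste L, 4 ma L, 5 fru L, 6 pra L, 7 pu L.
  No heavy syllable in the domain; default to the penultimate syllable (second from the end) of the domain = syllable 6.
  → primary stress on syllable 6.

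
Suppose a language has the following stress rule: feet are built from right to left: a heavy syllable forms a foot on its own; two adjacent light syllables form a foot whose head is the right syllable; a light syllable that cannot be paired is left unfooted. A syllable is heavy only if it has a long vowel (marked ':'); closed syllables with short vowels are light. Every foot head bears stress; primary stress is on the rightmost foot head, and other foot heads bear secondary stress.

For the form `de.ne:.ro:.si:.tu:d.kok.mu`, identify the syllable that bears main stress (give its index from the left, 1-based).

7

Weights: 1 de L, 2 ne: H, 3 ro: H, 4 si: H, 5 tu:d H, 6 kok L, 7 mu L.
Parse right to left (heavy = foot alone; LL = one foot; stranded L unfooted): de (ˈne:) (ˈro:) (ˈsi:) (ˈtu:d) (kok.ˈmu).
Foot heads: 2, 3, 4, 5, 7.
Primary stress on the rightmost head = syllable 7.
Primary stress: syllable 7 → de.ne:.ro:.si:.tu:d.kok.ˈmu.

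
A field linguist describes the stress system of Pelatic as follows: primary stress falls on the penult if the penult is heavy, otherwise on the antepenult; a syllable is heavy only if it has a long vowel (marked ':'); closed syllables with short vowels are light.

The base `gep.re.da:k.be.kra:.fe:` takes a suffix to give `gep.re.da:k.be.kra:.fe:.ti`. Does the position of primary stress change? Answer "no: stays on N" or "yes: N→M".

Base `gep.re.da:k.be.kra:.fe:` (6 syllables):
  Weights: 4 be L, 5 kra: H, 6 fe: H.
  The penult (syllable 5, kra:) is heavy, so it takes stress.
  → primary stress on syllable 5.
Suffixed `gep.re.da:k.be.kra:.fe:.ti` (7 syllables):
  Weights: 5 kra: H, 6 fe: H, 7 ti L.
  The penult (syllable 6, fe:) is heavy, so it takes stress.
  → primary stress on syllable 6.

yes: 5→6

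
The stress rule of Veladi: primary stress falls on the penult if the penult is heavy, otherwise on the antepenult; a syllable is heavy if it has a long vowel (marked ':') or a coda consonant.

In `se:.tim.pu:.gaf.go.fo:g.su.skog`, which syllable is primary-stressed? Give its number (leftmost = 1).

Weights: 6 fo:g H, 7 su L, 8 skog H.
The penult (syllable 7, su) is light, so stress falls on the antepenult (syllable 6, fo:g).
Primary stress: syllable 6 → se:.tim.pu:.gaf.go.ˈfo:g.su.skog.

6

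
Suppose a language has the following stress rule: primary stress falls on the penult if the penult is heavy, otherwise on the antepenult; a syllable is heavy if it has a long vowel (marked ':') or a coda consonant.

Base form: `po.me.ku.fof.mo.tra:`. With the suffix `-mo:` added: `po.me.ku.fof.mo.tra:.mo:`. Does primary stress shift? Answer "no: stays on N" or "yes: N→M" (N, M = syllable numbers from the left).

yes: 4→6

Base `po.me.ku.fof.mo.tra:` (6 syllables):
  Weights: 4 fof H, 5 mo L, 6 tra: H.
  The penult (syllable 5, mo) is light, so stress falls on the antepenult (syllable 4, fof).
  → primary stress on syllable 4.
Suffixed `po.me.ku.fof.mo.tra:.mo:` (7 syllables):
  Weights: 5 mo L, 6 tra: H, 7 mo: H.
  The penult (syllable 6, tra:) is heavy, so it takes stress.
  → primary stress on syllable 6.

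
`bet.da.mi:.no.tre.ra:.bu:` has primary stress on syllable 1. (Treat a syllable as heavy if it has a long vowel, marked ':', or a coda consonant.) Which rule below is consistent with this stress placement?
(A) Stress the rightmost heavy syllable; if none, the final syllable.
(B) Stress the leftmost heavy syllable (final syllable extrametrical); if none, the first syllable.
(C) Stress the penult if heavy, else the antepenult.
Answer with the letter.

B

Rule A → syllable 7 (observed: 1).
Rule B → syllable 1 ✓.
Rule C → syllable 6 (observed: 1).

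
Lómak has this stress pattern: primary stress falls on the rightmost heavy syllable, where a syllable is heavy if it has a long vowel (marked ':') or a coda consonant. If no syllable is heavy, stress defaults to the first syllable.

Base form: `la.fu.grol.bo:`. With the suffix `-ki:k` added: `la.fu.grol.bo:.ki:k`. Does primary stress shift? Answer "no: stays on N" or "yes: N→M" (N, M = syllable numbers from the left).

yes: 4→5

Base `la.fu.grol.bo:` (4 syllables):
  Weights: 1 la L, 2 fu L, 3 grol H, 4 bo: H.
  Heavy syllables in the domain: 3, 4. The rightmost is syllable 4 (bo:).
  → primary stress on syllable 4.
Suffixed `la.fu.grol.bo:.ki:k` (5 syllables):
  Weights: 1 la L, 2 fu L, 3 grol H, 4 bo: H, 5 ki:k H.
  Heavy syllables in the domain: 3, 4, 5. The rightmost is syllable 5 (ki:k).
  → primary stress on syllable 5.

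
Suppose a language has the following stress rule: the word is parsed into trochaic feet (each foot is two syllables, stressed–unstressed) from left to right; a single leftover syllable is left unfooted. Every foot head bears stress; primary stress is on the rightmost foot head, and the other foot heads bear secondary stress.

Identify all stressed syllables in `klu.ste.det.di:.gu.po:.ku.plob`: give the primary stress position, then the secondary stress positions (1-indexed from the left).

primary 7, secondary 1, 3, 5

Parse left to right into trochaic (ˈσσ) feet: (ˈklu.ste) (ˈdet.di:) (ˈgu.po:) (ˈku.plob).
Foot heads (stressed positions): 1, 3, 5, 7.
End Rule Rightmost: primary stress on the rightmost head = syllable 7.
Secondary stress on 1, 3, 5: ˌklu.ste.ˌdet.di:.ˌgu.po:.ˈku.plob.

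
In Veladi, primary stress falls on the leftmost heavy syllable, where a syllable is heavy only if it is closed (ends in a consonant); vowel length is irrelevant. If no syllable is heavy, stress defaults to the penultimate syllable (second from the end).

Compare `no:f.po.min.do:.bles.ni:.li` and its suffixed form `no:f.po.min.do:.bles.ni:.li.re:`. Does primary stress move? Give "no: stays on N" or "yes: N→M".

Base `no:f.po.min.do:.bles.ni:.li` (7 syllables):
  Weights: 1 no:f H, 2 po L, 3 min H, 4 do: L, 5 bles H, 6 ni: L, 7 li L.
  Heavy syllables in the domain: 1, 3, 5. The leftmost is syllable 1 (no:f).
  → primary stress on syllable 1.
Suffixed `no:f.po.min.do:.bles.ni:.li.re:` (8 syllables):
  Weights: 1 no:f H, 2 po L, 3 min H, 4 do: L, 5 bles H, 6 ni: L, 7 li L, 8 re: L.
  Heavy syllables in the domain: 1, 3, 5. The leftmost is syllable 1 (no:f).
  → primary stress on syllable 1.

no: stays on 1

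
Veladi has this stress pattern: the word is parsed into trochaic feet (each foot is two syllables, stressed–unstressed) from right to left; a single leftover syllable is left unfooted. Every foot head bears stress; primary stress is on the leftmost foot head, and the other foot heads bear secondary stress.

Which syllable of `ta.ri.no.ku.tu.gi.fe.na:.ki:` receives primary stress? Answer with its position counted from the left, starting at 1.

Parse right to left into trochaic (ˈσσ) feet: ta (ˈri.no) (ˈku.tu) (ˈgi.fe) (ˈna:.ki:). Syllable 1 is left unfooted.
Foot heads (stressed positions): 2, 4, 6, 8.
End Rule Leftmost: primary stress on the leftmost head = syllable 2.
Primary stress: syllable 2 → ta.ˈri.no.ku.tu.gi.fe.na:.ki:.

2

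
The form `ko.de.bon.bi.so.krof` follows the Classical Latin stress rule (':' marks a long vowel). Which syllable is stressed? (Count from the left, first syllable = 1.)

4

Classical Latin: stress the penult if heavy (long vowel or closed), else the antepenult.
Weights: 4 bi L, 5 so L, 6 krof H.
The penult (syllable 5, so) is light, so stress falls on the antepenult (syllable 4, bi).
Stress on syllable 4: ko.de.bon.ˈbi.so.krof.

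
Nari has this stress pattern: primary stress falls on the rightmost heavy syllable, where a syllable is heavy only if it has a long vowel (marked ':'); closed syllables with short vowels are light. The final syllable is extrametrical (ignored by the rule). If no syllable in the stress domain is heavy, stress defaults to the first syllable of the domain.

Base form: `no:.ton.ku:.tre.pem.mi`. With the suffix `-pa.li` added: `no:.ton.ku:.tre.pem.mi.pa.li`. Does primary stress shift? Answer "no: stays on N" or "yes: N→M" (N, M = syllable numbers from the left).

no: stays on 3

Base `no:.ton.ku:.tre.pem.mi` (6 syllables):
  The final syllable (6, mi) is extrametrical; the stress domain is syllables 1–5.
  Weights: 1 no: H, 2 ton L, 3 ku: H, 4 tre L, 5 pem L.
  Heavy syllables in the domain: 1, 3. The rightmost is syllable 3 (ku:).
  → primary stress on syllable 3.
Suffixed `no:.ton.ku:.tre.pem.mi.pa.li` (8 syllables):
  The final syllable (8, li) is extrametrical; the stress domain is syllables 1–7.
  Weights: 1 no: H, 2 ton L, 3 ku: H, 4 tre L, 5 pem L, 6 mi L, 7 pa L.
  Heavy syllables in the domain: 1, 3. The rightmost is syllable 3 (ku:).
  → primary stress on syllable 3.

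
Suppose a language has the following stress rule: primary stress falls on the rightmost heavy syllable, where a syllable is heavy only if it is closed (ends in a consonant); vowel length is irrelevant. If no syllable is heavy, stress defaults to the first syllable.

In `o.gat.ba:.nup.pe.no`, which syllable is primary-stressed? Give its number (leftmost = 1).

4

Weights: 1 o L, 2 gat H, 3 ba: L, 4 nup H, 5 pe L, 6 no L.
Heavy syllables in the domain: 2, 4. The rightmost is syllable 4 (nup).
Primary stress: syllable 4 → o.gat.ba:.ˈnup.pe.no.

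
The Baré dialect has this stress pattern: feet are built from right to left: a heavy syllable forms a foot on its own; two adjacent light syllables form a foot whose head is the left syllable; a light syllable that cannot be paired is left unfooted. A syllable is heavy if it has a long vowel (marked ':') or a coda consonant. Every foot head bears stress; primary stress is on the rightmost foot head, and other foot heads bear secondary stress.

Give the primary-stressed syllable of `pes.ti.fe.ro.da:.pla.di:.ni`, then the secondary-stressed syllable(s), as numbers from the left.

primary 7, secondary 1, 3, 5

Weights: 1 pes H, 2 ti L, 3 fe L, 4 ro L, 5 da: H, 6 pla L, 7 di: H, 8 ni L.
Parse right to left (heavy = foot alone; LL = one foot; stranded L unfooted): (ˈpes) ti (ˈfe.ro) (ˈda:) pla (ˈdi:) ni.
Foot heads: 1, 3, 5, 7.
Primary stress on the rightmost head = syllable 7.
Secondary stress on 1, 3, 5: ˌpes.ti.ˌfe.ro.ˌda:.pla.ˈdi:.ni.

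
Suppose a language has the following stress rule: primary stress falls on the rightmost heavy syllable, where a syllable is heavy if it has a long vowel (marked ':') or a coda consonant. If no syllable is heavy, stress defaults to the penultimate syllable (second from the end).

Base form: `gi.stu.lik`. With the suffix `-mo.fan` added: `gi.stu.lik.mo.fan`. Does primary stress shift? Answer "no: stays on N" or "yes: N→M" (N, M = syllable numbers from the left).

yes: 3→5

Base `gi.stu.lik` (3 syllables):
  Weights: 1 gi L, 2 stu L, 3 lik H.
  Heavy syllables in the domain: 3. The rightmost is syllable 3 (lik).
  → primary stress on syllable 3.
Suffixed `gi.stu.lik.mo.fan` (5 syllables):
  Weights: 1 gi L, 2 stu L, 3 lik H, 4 mo L, 5 fan H.
  Heavy syllables in the domain: 3, 5. The rightmost is syllable 5 (fan).
  → primary stress on syllable 5.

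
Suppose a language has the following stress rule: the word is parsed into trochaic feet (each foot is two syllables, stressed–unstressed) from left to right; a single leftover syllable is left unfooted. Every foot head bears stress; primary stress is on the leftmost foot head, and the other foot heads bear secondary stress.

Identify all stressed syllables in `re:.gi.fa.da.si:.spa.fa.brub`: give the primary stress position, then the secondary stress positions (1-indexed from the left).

Parse left to right into trochaic (ˈσσ) feet: (ˈre:.gi) (ˈfa.da) (ˈsi:.spa) (ˈfa.brub).
Foot heads (stressed positions): 1, 3, 5, 7.
End Rule Leftmost: primary stress on the leftmost head = syllable 1.
Secondary stress on 3, 5, 7: ˈre:.gi.ˌfa.da.ˌsi:.spa.ˌfa.brub.

primary 1, secondary 3, 5, 7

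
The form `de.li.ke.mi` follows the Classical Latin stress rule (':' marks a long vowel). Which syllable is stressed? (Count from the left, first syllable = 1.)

Classical Latin: stress the penult if heavy (long vowel or closed), else the antepenult.
Weights: 2 li L, 3 ke L, 4 mi L.
The penult (syllable 3, ke) is light, so stress falls on the antepenult (syllable 2, li).
Stress on syllable 2: de.ˈli.ke.mi.

2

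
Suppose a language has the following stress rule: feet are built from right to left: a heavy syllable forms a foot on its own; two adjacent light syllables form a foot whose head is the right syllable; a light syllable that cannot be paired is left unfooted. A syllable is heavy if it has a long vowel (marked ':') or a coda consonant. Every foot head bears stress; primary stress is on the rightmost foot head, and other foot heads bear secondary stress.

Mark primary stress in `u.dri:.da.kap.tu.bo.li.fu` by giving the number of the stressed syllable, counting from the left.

8

Weights: 1 u L, 2 dri: H, 3 da L, 4 kap H, 5 tu L, 6 bo L, 7 li L, 8 fu L.
Parse right to left (heavy = foot alone; LL = one foot; stranded L unfooted): u (ˈdri:) da (ˈkap) (tu.ˈbo) (li.ˈfu).
Foot heads: 2, 4, 6, 8.
Primary stress on the rightmost head = syllable 8.
Primary stress: syllable 8 → u.dri:.da.kap.tu.bo.li.ˈfu.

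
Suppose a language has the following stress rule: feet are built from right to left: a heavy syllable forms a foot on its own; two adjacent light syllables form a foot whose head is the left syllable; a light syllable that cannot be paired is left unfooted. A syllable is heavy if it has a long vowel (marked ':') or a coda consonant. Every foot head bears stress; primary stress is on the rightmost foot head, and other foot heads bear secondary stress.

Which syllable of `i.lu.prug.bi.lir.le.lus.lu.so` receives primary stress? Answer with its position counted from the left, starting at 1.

8

Weights: 1 i L, 2 lu L, 3 prug H, 4 bi L, 5 lir H, 6 le L, 7 lus H, 8 lu L, 9 so L.
Parse right to left (heavy = foot alone; LL = one foot; stranded L unfooted): (ˈi.lu) (ˈprug) bi (ˈlir) le (ˈlus) (ˈlu.so).
Foot heads: 1, 3, 5, 7, 8.
Primary stress on the rightmost head = syllable 8.
Primary stress: syllable 8 → i.lu.prug.bi.lir.le.lus.ˈlu.so.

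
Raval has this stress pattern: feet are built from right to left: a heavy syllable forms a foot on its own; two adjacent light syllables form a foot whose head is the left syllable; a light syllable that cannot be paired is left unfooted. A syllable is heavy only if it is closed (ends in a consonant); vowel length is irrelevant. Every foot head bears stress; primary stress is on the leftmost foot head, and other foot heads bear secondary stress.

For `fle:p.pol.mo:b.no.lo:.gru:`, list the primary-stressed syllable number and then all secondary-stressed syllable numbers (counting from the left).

Weights: 1 fle:p H, 2 pol H, 3 mo:b H, 4 no L, 5 lo: L, 6 gru: L.
Parse right to left (heavy = foot alone; LL = one foot; stranded L unfooted): (ˈfle:p) (ˈpol) (ˈmo:b) no (ˈlo:.gru:).
Foot heads: 1, 2, 3, 5.
Primary stress on the leftmost head = syllable 1.
Secondary stress on 2, 3, 5: ˈfle:p.ˌpol.ˌmo:b.no.ˌlo:.gru:.

primary 1, secondary 2, 3, 5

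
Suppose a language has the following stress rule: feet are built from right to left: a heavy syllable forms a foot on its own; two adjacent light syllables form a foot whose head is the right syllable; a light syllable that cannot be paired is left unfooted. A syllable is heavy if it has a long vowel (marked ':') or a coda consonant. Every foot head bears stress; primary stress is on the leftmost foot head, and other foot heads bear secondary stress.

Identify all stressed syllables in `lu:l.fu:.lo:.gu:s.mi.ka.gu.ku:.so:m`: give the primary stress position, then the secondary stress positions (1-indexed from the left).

primary 1, secondary 2, 3, 4, 7, 8, 9

Weights: 1 lu:l H, 2 fu: H, 3 lo: H, 4 gu:s H, 5 mi L, 6 ka L, 7 gu L, 8 ku: H, 9 so:m H.
Parse right to left (heavy = foot alone; LL = one foot; stranded L unfooted): (ˈlu:l) (ˈfu:) (ˈlo:) (ˈgu:s) mi (ka.ˈgu) (ˈku:) (ˈso:m).
Foot heads: 1, 2, 3, 4, 7, 8, 9.
Primary stress on the leftmost head = syllable 1.
Secondary stress on 2, 3, 4, 7, 8, 9: ˈlu:l.ˌfu:.ˌlo:.ˌgu:s.mi.ka.ˌgu.ˌku:.ˌso:m.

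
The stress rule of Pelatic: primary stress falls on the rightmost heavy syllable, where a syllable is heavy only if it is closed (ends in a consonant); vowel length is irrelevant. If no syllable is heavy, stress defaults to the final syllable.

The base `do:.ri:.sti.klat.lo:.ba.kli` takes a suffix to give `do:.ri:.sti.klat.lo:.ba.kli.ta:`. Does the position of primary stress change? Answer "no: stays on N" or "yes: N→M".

Base `do:.ri:.sti.klat.lo:.ba.kli` (7 syllables):
  Weights: 1 do: L, 2 ri: L, 3 sti L, 4 klat H, 5 lo: L, 6 ba L, 7 kli L.
  Heavy syllables in the domain: 4. The rightmost is syllable 4 (klat).
  → primary stress on syllable 4.
Suffixed `do:.ri:.sti.klat.lo:.ba.kli.ta:` (8 syllables):
  Weights: 1 do: L, 2 ri: L, 3 sti L, 4 klat H, 5 lo: L, 6 ba L, 7 kli L, 8 ta: L.
  Heavy syllables in the domain: 4. The rightmost is syllable 4 (klat).
  → primary stress on syllable 4.

no: stays on 4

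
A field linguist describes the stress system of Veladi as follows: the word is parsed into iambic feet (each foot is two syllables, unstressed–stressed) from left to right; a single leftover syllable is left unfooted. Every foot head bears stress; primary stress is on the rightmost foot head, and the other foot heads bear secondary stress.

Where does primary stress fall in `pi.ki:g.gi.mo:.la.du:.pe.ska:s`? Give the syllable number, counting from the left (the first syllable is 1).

8

Parse left to right into iambic (σˈσ) feet: (pi.ˈki:g) (gi.ˈmo:) (la.ˈdu:) (pe.ˈska:s).
Foot heads (stressed positions): 2, 4, 6, 8.
End Rule Rightmost: primary stress on the rightmost head = syllable 8.
Primary stress: syllable 8 → pi.ki:g.gi.mo:.la.du:.pe.ˈska:s.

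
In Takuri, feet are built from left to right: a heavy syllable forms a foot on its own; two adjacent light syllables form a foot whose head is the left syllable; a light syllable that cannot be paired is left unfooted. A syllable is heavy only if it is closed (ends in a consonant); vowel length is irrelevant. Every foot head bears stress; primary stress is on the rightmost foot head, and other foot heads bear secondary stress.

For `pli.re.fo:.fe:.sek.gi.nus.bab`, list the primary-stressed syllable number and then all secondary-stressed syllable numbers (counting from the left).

primary 8, secondary 1, 3, 5, 7

Weights: 1 pli L, 2 re L, 3 fo: L, 4 fe: L, 5 sek H, 6 gi L, 7 nus H, 8 bab H.
Parse left to right (heavy = foot alone; LL = one foot; stranded L unfooted): (ˈpli.re) (ˈfo:.fe:) (ˈsek) gi (ˈnus) (ˈbab).
Foot heads: 1, 3, 5, 7, 8.
Primary stress on the rightmost head = syllable 8.
Secondary stress on 1, 3, 5, 7: ˌpli.re.ˌfo:.fe:.ˌsek.gi.ˌnus.ˈbab.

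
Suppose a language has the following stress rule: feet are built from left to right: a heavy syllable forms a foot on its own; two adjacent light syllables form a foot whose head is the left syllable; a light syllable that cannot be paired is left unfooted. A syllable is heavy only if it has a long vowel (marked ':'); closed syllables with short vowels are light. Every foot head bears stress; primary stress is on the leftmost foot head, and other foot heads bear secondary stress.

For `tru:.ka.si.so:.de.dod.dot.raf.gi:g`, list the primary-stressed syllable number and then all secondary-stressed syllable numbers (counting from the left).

Weights: 1 tru: H, 2 ka L, 3 si L, 4 so: H, 5 de L, 6 dod L, 7 dot L, 8 raf L, 9 gi:g H.
Parse left to right (heavy = foot alone; LL = one foot; stranded L unfooted): (ˈtru:) (ˈka.si) (ˈso:) (ˈde.dod) (ˈdot.raf) (ˈgi:g).
Foot heads: 1, 2, 4, 5, 7, 9.
Primary stress on the leftmost head = syllable 1.
Secondary stress on 2, 4, 5, 7, 9: ˈtru:.ˌka.si.ˌso:.ˌde.dod.ˌdot.raf.ˌgi:g.

primary 1, secondary 2, 4, 5, 7, 9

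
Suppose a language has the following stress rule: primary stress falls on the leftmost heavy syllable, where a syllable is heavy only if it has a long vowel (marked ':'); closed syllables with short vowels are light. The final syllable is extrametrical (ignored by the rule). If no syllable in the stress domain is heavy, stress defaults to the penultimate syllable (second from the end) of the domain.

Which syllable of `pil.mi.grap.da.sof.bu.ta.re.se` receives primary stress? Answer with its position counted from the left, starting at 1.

7

The final syllable (9, se) is extrametrical; the stress domain is syllables 1–8.
Weights: 1 pil L, 2 mi L, 3 grap L, 4 da L, 5 sof L, 6 bu L, 7 ta L, 8 re L.
No heavy syllable in the domain; default to the penultimate syllable (second from the end) of the domain = syllable 7.
Primary stress: syllable 7 → pil.mi.grap.da.sof.bu.ˈta.re.se.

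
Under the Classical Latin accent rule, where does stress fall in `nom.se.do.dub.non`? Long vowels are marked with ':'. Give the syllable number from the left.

Classical Latin: stress the penult if heavy (long vowel or closed), else the antepenult.
Weights: 3 do L, 4 dub H, 5 non H.
The penult (syllable 4, dub) is heavy, so it takes stress.
Stress on syllable 4: nom.se.do.ˈdub.non.

4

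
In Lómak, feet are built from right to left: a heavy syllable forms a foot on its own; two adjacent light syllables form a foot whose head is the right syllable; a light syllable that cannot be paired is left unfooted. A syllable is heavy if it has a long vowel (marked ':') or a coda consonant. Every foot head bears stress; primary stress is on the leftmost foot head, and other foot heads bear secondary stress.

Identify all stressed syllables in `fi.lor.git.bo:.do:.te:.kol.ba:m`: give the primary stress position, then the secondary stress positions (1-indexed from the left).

Weights: 1 fi L, 2 lor H, 3 git H, 4 bo: H, 5 do: H, 6 te: H, 7 kol H, 8 ba:m H.
Parse right to left (heavy = foot alone; LL = one foot; stranded L unfooted): fi (ˈlor) (ˈgit) (ˈbo:) (ˈdo:) (ˈte:) (ˈkol) (ˈba:m).
Foot heads: 2, 3, 4, 5, 6, 7, 8.
Primary stress on the leftmost head = syllable 2.
Secondary stress on 3, 4, 5, 6, 7, 8: fi.ˈlor.ˌgit.ˌbo:.ˌdo:.ˌte:.ˌkol.ˌba:m.

primary 2, secondary 3, 4, 5, 6, 7, 8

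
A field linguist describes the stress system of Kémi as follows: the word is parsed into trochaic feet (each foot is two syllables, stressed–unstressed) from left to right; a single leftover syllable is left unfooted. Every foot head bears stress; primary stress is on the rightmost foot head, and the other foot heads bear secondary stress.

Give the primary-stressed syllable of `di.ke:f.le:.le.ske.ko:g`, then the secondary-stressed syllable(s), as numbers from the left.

primary 5, secondary 1, 3

Parse left to right into trochaic (ˈσσ) feet: (ˈdi.ke:f) (ˈle:.le) (ˈske.ko:g).
Foot heads (stressed positions): 1, 3, 5.
End Rule Rightmost: primary stress on the rightmost head = syllable 5.
Secondary stress on 1, 3: ˌdi.ke:f.ˌle:.le.ˈske.ko:g.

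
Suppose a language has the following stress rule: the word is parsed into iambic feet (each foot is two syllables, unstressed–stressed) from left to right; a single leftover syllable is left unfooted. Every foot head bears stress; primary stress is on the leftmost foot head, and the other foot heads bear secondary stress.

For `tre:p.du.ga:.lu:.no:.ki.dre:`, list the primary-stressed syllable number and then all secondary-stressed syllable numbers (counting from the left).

primary 2, secondary 4, 6

Parse left to right into iambic (σˈσ) feet: (tre:p.ˈdu) (ga:.ˈlu:) (no:.ˈki) dre:. Syllable 7 is left unfooted.
Foot heads (stressed positions): 2, 4, 6.
End Rule Leftmost: primary stress on the leftmost head = syllable 2.
Secondary stress on 4, 6: tre:p.ˈdu.ga:.ˌlu:.no:.ˌki.dre:.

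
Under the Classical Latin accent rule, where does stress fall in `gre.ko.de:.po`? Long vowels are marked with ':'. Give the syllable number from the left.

3

Classical Latin: stress the penult if heavy (long vowel or closed), else the antepenult.
Weights: 2 ko L, 3 de: H, 4 po L.
The penult (syllable 3, de:) is heavy, so it takes stress.
Stress on syllable 3: gre.ko.ˈde:.po.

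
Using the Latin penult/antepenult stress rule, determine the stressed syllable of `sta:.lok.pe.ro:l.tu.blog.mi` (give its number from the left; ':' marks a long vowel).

Classical Latin: stress the penult if heavy (long vowel or closed), else the antepenult.
Weights: 5 tu L, 6 blog H, 7 mi L.
The penult (syllable 6, blog) is heavy, so it takes stress.
Stress on syllable 6: sta:.lok.pe.ro:l.tu.ˈblog.mi.

6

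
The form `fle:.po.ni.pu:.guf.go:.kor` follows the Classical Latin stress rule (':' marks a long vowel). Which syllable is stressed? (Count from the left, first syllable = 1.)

6

Classical Latin: stress the penult if heavy (long vowel or closed), else the antepenult.
Weights: 5 guf H, 6 go: H, 7 kor H.
The penult (syllable 6, go:) is heavy, so it takes stress.
Stress on syllable 6: fle:.po.ni.pu:.guf.ˈgo:.kor.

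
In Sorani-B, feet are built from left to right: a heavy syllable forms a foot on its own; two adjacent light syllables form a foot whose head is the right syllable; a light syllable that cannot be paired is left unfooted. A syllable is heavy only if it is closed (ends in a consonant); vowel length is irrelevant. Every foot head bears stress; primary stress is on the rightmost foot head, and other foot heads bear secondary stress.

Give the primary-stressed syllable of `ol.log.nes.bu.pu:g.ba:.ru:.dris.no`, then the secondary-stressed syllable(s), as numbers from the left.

primary 8, secondary 1, 2, 3, 5, 7

Weights: 1 ol H, 2 log H, 3 nes H, 4 bu L, 5 pu:g H, 6 ba: L, 7 ru: L, 8 dris H, 9 no L.
Parse left to right (heavy = foot alone; LL = one foot; stranded L unfooted): (ˈol) (ˈlog) (ˈnes) bu (ˈpu:g) (ba:.ˈru:) (ˈdris) no.
Foot heads: 1, 2, 3, 5, 7, 8.
Primary stress on the rightmost head = syllable 8.
Secondary stress on 1, 2, 3, 5, 7: ˌol.ˌlog.ˌnes.bu.ˌpu:g.ba:.ˌru:.ˈdris.no.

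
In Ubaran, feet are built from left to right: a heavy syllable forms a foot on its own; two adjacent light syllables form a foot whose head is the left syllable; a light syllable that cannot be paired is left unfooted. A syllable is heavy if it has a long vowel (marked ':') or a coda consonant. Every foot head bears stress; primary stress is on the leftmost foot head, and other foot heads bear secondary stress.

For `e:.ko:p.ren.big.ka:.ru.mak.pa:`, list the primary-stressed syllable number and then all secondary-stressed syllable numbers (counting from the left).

primary 1, secondary 2, 3, 4, 5, 7, 8

Weights: 1 e: H, 2 ko:p H, 3 ren H, 4 big H, 5 ka: H, 6 ru L, 7 mak H, 8 pa: H.
Parse left to right (heavy = foot alone; LL = one foot; stranded L unfooted): (ˈe:) (ˈko:p) (ˈren) (ˈbig) (ˈka:) ru (ˈmak) (ˈpa:).
Foot heads: 1, 2, 3, 4, 5, 7, 8.
Primary stress on the leftmost head = syllable 1.
Secondary stress on 2, 3, 4, 5, 7, 8: ˈe:.ˌko:p.ˌren.ˌbig.ˌka:.ru.ˌmak.ˌpa:.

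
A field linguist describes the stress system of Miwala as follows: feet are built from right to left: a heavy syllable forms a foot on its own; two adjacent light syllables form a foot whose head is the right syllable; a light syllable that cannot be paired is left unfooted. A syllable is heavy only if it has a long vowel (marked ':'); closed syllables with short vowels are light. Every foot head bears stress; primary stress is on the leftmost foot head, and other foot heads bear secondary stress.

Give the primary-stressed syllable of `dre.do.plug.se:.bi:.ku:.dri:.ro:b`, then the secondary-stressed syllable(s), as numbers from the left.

Weights: 1 dre L, 2 do L, 3 plug L, 4 se: H, 5 bi: H, 6 ku: H, 7 dri: H, 8 ro:b H.
Parse right to left (heavy = foot alone; LL = one foot; stranded L unfooted): dre (do.ˈplug) (ˈse:) (ˈbi:) (ˈku:) (ˈdri:) (ˈro:b).
Foot heads: 3, 4, 5, 6, 7, 8.
Primary stress on the leftmost head = syllable 3.
Secondary stress on 4, 5, 6, 7, 8: dre.do.ˈplug.ˌse:.ˌbi:.ˌku:.ˌdri:.ˌro:b.

primary 3, secondary 4, 5, 6, 7, 8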